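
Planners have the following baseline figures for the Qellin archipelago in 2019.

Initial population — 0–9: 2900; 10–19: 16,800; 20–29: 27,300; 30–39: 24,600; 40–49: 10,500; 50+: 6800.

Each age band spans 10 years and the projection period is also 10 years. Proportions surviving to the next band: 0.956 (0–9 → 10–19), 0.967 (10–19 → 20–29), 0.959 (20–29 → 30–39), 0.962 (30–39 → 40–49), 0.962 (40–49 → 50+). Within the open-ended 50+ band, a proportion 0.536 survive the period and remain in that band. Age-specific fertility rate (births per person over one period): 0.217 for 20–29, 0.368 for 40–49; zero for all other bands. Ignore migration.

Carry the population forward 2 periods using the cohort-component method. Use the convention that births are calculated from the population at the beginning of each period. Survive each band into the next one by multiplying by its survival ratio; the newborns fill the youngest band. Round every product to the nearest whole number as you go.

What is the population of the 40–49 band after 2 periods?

25186

(Bands numbered youngest = 1 to oldest = 6.)
— Period 1 —
Births: 27300 × 0.217 = 5924, 10500 × 0.368 = 3864 → 9788
Band 2: 2900 × 0.956 = 2772
Band 3: 16800 × 0.967 = 16246
Band 4: 27300 × 0.959 = 26181
Band 5: 24600 × 0.962 = 23665
Band 6: 10500 × 0.962 + 6800 × 0.536 = 10101 + 3645 = 13746
Population now: 0–9=9788, 10–19=2772, 20–29=16246, 30–39=26181, 40–49=23665, 50+=13746
— Period 2 —
Births: 16246 × 0.217 = 3525, 23665 × 0.368 = 8709 → 12234
Band 2: 9788 × 0.956 = 9357
Band 3: 2772 × 0.967 = 2681
Band 4: 16246 × 0.959 = 15580
Band 5: 26181 × 0.962 = 25186
Band 6: 23665 × 0.962 + 13746 × 0.536 = 22766 + 7368 = 30134
Population now: 0–9=12234, 10–19=9357, 20–29=2681, 30–39=15580, 40–49=25186, 50+=30134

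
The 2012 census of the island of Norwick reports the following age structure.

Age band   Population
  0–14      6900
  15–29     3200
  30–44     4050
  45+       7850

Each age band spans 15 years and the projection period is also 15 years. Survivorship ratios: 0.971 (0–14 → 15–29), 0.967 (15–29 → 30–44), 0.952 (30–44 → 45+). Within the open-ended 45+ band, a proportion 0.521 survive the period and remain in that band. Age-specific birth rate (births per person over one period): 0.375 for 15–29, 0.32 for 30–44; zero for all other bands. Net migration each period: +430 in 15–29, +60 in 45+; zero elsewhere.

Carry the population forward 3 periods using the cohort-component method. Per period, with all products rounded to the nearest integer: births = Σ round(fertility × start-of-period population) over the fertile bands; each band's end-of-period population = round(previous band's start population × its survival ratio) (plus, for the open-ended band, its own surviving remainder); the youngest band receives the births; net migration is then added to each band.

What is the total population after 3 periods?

Period 1:
Births: 3200 × 0.375 = 1200, 4050 × 0.32 = 1296 → total 2496
15–29: 6900 × 0.971 = 6700
30–44: 3200 × 0.967 = 3094
45+: 4050 × 0.952 + 7850 × 0.521 = 3856 + 4090 = 7946
Net migration: 15–29 + 430 → 7130; 45+ + 60 → 8006
Giving 2496 / 7130 / 3094 / 8006.
Period 2:
Births: 7130 × 0.375 = 2674, 3094 × 0.32 = 990 → total 3664
15–29: 2496 × 0.971 = 2424
30–44: 7130 × 0.967 = 6895
45+: 3094 × 0.952 + 8006 × 0.521 = 2945 + 4171 = 7116
Net migration: 15–29 + 430 → 2854; 45+ + 60 → 7176
Giving 3664 / 2854 / 6895 / 7176.
Period 3:
Births: 2854 × 0.375 = 1070, 6895 × 0.32 = 2206 → total 3276
15–29: 3664 × 0.971 = 3558
30–44: 2854 × 0.967 = 2760
45+: 6895 × 0.952 + 7176 × 0.521 = 6564 + 3739 = 10303
Net migration: 15–29 + 430 → 3988; 45+ + 60 → 10363
Giving 3276 / 3988 / 2760 / 10363.
Total after period 3: 3276 + 3988 + 2760 + 10363 = 20387

20387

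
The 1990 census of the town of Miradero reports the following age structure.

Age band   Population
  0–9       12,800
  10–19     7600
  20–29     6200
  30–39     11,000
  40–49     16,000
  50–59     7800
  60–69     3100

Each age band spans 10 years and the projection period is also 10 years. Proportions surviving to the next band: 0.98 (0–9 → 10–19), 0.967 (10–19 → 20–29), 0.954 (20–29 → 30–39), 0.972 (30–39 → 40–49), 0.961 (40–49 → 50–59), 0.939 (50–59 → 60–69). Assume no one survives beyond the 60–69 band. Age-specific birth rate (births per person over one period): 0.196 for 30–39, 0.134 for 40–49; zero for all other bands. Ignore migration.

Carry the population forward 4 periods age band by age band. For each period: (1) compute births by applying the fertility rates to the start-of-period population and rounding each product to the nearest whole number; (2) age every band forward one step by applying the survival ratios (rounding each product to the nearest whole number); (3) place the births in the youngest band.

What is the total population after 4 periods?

34611

Let group 1 be 0–9 through group 7 = 60–69.
[period 1]
Births: 11000 * 0.196 = 2156, 16000 * 0.134 = 2144 → 4300
Group 2: 12800 * 0.98 = 12544
Group 3: 7600 * 0.967 = 7349
Group 4: 6200 * 0.954 = 5915
Group 5: 11000 * 0.972 = 10692
Group 6: 16000 * 0.961 = 15376
Group 7: 7800 * 0.939 = 7324
Giving 4300 / 12544 / 7349 / 5915 / 10692 / 15376 / 7324.
[period 2]
Births: 5915 * 0.196 = 1159, 10692 * 0.134 = 1433 → 2592
Group 2: 4300 * 0.98 = 4214
Group 3: 12544 * 0.967 = 12130
Group 4: 7349 * 0.954 = 7011
Group 5: 5915 * 0.972 = 5749
Group 6: 10692 * 0.961 = 10275
Group 7: 15376 * 0.939 = 14438
Giving 2592 / 4214 / 12130 / 7011 / 5749 / 10275 / 14438.
[period 3]
Births: 7011 * 0.196 = 1374, 5749 * 0.134 = 770 → 2144
Group 2: 2592 * 0.98 = 2540
Group 3: 4214 * 0.967 = 4075
Group 4: 12130 * 0.954 = 11572
Group 5: 7011 * 0.972 = 6815
Group 6: 5749 * 0.961 = 5525
Group 7: 10275 * 0.939 = 9648
Giving 2144 / 2540 / 4075 / 11572 / 6815 / 5525 / 9648.
[period 4]
Births: 11572 * 0.196 = 2268, 6815 * 0.134 = 913 → 3181
Group 2: 2144 * 0.98 = 2101
Group 3: 2540 * 0.967 = 2456
Group 4: 4075 * 0.954 = 3888
Group 5: 11572 * 0.972 = 11248
Group 6: 6815 * 0.961 = 6549
Group 7: 5525 * 0.939 = 5188
Giving 3181 / 2101 / 2456 / 3888 / 11248 / 6549 / 5188.
Total after period 4: 3181 + 2101 + 2456 + 3888 + 11248 + 6549 + 5188 = 34611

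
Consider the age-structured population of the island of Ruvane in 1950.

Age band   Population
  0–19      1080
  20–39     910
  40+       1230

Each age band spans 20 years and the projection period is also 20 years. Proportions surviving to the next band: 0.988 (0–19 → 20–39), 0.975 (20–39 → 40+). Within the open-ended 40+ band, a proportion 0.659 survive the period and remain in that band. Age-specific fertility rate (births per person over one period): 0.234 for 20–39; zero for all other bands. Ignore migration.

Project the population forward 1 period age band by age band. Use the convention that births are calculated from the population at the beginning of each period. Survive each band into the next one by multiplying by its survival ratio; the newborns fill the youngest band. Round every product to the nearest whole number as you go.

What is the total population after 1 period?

(Groups numbered youngest = 1 to oldest = 3.)
After projecting period 1:
Births: 910 × 0.234 = 213
Group 2: 1080 × 0.988 = 1067
Group 3: 910 × 0.975 + 1230 × 0.659 = 887 + 811 = 1698
→ [213, 1067, 1698]
Total after period 1: 213 + 1067 + 1698 = 2978

2978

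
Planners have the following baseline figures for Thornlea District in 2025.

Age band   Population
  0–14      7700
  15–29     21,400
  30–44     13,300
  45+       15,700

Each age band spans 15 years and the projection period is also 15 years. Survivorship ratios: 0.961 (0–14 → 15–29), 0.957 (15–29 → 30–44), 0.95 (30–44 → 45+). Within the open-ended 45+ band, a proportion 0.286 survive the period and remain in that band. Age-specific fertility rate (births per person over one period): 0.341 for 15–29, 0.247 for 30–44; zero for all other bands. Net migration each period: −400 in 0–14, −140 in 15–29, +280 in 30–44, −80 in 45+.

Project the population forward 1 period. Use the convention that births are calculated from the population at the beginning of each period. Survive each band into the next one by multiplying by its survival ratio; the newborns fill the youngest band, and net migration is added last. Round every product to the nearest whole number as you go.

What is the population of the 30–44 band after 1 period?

Let band 1 be 0–14 through band 4 = 45+.
Period 1:
Births: 21400 * 0.341 = 7297 ; 13300 * 0.247 = 3285 → 10582
Band 2: 7700 * 0.961 = 7400
Band 3: 21400 * 0.957 = 20480
Band 4: 13300 * 0.95 + 15700 * 0.286 = 12635 + 4490 = 17125
Net migration: Band 1 − 400 → 10182; Band 2 − 140 → 7260; Band 3 + 280 → 20760; Band 4 − 80 → 17045
Giving 10182 / 7260 / 20760 / 17045.

20760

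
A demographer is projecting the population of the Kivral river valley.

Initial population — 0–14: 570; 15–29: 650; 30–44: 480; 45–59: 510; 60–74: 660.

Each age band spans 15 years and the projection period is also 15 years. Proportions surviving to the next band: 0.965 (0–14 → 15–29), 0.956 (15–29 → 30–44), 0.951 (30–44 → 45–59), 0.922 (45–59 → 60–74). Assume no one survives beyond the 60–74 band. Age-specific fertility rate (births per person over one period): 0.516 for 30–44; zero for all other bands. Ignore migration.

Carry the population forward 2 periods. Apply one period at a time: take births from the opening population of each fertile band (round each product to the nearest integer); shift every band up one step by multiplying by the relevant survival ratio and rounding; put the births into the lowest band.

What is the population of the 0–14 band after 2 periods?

320

[period 1]
Births: 480 × 0.516 = 248
15–29: 570 × 0.965 = 550
30–44: 650 × 0.956 = 621
45–59: 480 × 0.951 = 456
60–74: 510 × 0.922 = 470
Population now: 0–14=248, 15–29=550, 30–44=621, 45–59=456, 60–74=470
[period 2]
Births: 621 × 0.516 = 320
15–29: 248 × 0.965 = 239
30–44: 550 × 0.956 = 526
45–59: 621 × 0.951 = 591
60–74: 456 × 0.922 = 420
Population now: 0–14=320, 15–29=239, 30–44=526, 45–59=591, 60–74=420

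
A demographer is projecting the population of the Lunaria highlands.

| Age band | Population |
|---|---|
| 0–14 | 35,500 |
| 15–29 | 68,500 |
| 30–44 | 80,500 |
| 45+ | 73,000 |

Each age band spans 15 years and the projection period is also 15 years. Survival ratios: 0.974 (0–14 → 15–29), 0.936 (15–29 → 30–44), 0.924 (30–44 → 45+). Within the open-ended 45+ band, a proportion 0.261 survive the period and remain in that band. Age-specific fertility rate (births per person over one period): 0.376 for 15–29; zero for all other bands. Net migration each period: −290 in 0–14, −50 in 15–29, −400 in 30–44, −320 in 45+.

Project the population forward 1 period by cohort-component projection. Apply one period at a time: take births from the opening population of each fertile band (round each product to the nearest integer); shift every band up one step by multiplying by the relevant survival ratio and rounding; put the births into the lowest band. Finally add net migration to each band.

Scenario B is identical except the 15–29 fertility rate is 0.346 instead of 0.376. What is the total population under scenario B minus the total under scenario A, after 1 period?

-2055

— Period 1 —
Births: 68500 × 0.376 = 25756
15–29: 35500 × 0.974 = 34577
30–44: 68500 × 0.936 = 64116
45+: 80500 × 0.924 + 73000 × 0.261 = 74382 + 19053 = 93435
Net migration: 0–14 − 290 → 25466; 15–29 − 50 → 34527; 30–44 − 400 → 63716; 45+ − 320 → 93115
Population now: 0–14=25466, 15–29=34527, 30–44=63716, 45+=93115
Scenario A total after 1 period: 216824
Scenario B projection —
— Period 1 —
Births: 68500 × 0.346 = 23701
15–29: 35500 × 0.974 = 34577
30–44: 68500 × 0.936 = 64116
45+: 80500 × 0.924 + 73000 × 0.261 = 74382 + 19053 = 93435
Net migration: 0–14 − 290 → 23411; 15–29 − 50 → 34527; 30–44 − 400 → 63716; 45+ − 320 → 93115
Population now: 0–14=23411, 15–29=34527, 30–44=63716, 45+=93115
Scenario B total after 1 period: 214769
Difference B − A = 214769 − 216824 = -2055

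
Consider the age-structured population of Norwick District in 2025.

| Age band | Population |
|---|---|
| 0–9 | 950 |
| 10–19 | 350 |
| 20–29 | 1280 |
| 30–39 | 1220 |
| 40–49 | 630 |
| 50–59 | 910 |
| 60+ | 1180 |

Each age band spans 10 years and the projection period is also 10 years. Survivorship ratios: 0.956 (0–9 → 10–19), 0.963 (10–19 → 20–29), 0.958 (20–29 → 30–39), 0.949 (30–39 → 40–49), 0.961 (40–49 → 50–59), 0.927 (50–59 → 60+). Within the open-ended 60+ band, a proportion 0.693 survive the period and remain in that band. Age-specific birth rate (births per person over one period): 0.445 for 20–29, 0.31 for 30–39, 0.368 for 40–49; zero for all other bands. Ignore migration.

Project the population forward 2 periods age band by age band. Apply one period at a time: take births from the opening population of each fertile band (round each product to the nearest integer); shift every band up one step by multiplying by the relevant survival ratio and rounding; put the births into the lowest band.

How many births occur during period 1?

Period 1.
Births: 1280 × 0.445 = 570  |  1220 × 0.31 = 378  |  630 × 0.368 = 232 → 1180
10–19: 950 × 0.956 = 908
20–29: 350 × 0.963 = 337
30–39: 1280 × 0.958 = 1226
40–49: 1220 × 0.949 = 1158
50–59: 630 × 0.961 = 605
60+: 910 × 0.927 + 1180 × 0.693 = 844 + 818 = 1662
→ [1180, 908, 337, 1226, 1158, 605, 1662]

1180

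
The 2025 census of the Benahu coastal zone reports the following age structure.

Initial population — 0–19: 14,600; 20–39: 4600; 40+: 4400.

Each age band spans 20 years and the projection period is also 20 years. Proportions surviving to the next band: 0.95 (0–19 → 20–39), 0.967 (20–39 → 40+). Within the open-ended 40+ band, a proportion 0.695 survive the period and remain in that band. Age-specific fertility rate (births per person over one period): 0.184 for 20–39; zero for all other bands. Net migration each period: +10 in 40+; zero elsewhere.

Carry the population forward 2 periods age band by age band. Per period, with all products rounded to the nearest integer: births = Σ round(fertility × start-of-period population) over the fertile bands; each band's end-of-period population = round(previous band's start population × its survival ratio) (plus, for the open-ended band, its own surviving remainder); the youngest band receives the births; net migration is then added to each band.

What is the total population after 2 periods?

22002

Numbering the groups 1..3 from youngest to oldest:
Period 1.
Births: 4600 × 0.184 = 846
Group 2: 14600 × 0.95 = 13870
Group 3: 4600 × 0.967 + 4400 × 0.695 = 4448 + 3058 = 7506
Net migration: Group 3 + 10 → 7516
Population now: 0–19=846, 20–39=13870, 40+=7516
Period 2.
Births: 13870 × 0.184 = 2552
Group 2: 846 × 0.95 = 804
Group 3: 13870 × 0.967 + 7516 × 0.695 = 13412 + 5224 = 18636
Net migration: Group 3 + 10 → 18646
Population now: 0–19=2552, 20–39=804, 40+=18646
Total after period 2: 2552 + 804 + 18646 = 22002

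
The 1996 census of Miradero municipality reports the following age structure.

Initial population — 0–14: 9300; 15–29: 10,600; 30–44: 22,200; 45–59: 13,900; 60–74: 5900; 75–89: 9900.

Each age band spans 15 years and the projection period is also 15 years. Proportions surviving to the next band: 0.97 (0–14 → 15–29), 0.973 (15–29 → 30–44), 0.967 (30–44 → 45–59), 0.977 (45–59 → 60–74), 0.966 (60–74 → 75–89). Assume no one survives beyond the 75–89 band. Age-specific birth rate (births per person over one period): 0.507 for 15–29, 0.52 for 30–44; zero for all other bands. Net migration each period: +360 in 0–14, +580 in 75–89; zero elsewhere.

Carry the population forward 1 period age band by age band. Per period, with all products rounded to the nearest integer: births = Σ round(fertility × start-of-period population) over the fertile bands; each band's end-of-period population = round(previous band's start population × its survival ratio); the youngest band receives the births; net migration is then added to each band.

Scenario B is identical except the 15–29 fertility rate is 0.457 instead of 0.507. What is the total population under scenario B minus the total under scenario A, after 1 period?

-530

Call the groups 1 to 6, youngest first.
Period 1:
Births: 10600 * 0.507 = 5374  |  22200 * 0.52 = 11544 → 16918
Group 2: 9300 * 0.97 = 9021
Group 3: 10600 * 0.973 = 10314
Group 4: 22200 * 0.967 = 21467
Group 5: 13900 * 0.977 = 13580
Group 6: 5900 * 0.966 = 5699
Net migration: Group 1 + 360 → 17278; Group 6 + 580 → 6279
End of period: [17278, 9021, 10314, 21467, 13580, 6279]
Scenario A total after 1 period: 77939
Scenario B projection —
Period 1:
Births: 10600 * 0.457 = 4844  |  22200 * 0.52 = 11544 → 16388
Group 2: 9300 * 0.97 = 9021
Group 3: 10600 * 0.973 = 10314
Group 4: 22200 * 0.967 = 21467
Group 5: 13900 * 0.977 = 13580
Group 6: 5900 * 0.966 = 5699
Net migration: Group 1 + 360 → 16748; Group 6 + 580 → 6279
End of period: [16748, 9021, 10314, 21467, 13580, 6279]
Scenario B total after 1 period: 77409
Difference B − A = 77409 − 77939 = -530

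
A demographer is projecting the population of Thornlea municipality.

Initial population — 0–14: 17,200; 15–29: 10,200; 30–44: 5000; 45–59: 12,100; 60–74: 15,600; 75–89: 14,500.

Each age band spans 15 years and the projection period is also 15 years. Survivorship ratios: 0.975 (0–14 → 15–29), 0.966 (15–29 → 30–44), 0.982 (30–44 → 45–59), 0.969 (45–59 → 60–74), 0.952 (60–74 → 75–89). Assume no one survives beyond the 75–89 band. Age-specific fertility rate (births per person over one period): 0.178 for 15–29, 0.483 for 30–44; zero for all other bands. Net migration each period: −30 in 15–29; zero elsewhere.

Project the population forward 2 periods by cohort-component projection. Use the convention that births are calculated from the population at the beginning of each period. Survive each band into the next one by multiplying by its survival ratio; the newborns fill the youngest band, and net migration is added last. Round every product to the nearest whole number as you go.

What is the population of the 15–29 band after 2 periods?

4095

(Bands numbered youngest = 1 to oldest = 6.)
[period 1]
Births: 10200 * 0.178 = 1816, 5000 * 0.483 = 2415 ⇒ total 4231
Band 2: 17200 * 0.975 = 16770
Band 3: 10200 * 0.966 = 9853
Band 4: 5000 * 0.982 = 4910
Band 5: 12100 * 0.969 = 11725
Band 6: 15600 * 0.952 = 14851
Net migration: Band 2 − 30 → 16740
End of period: [4231, 16740, 9853, 4910, 11725, 14851]
[period 2]
Births: 16740 * 0.178 = 2980, 9853 * 0.483 = 4759 ⇒ total 7739
Band 2: 4231 * 0.975 = 4125
Band 3: 16740 * 0.966 = 16171
Band 4: 9853 * 0.982 = 9676
Band 5: 4910 * 0.969 = 4758
Band 6: 11725 * 0.952 = 11162
Net migration: Band 2 − 30 → 4095
End of period: [7739, 4095, 16171, 9676, 4758, 11162]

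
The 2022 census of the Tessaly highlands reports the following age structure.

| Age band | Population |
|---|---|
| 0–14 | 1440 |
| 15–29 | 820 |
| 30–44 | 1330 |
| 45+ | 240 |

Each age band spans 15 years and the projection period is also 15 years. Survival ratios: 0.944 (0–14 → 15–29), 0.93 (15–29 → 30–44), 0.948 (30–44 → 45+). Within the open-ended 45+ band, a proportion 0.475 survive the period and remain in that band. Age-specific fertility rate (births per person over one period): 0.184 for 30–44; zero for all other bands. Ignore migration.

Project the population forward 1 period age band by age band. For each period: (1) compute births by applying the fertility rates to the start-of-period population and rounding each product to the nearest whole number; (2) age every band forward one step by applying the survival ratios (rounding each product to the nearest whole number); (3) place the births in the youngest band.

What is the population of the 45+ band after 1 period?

After projecting period 1:
Births: 1330 × 0.184 = 245
15–29: 1440 × 0.944 = 1359
30–44: 820 × 0.93 = 763
45+: 1330 × 0.948 + 240 × 0.475 = 1261 + 114 = 1375
Population now: 0–14=245, 15–29=1359, 30–44=763, 45+=1375

1375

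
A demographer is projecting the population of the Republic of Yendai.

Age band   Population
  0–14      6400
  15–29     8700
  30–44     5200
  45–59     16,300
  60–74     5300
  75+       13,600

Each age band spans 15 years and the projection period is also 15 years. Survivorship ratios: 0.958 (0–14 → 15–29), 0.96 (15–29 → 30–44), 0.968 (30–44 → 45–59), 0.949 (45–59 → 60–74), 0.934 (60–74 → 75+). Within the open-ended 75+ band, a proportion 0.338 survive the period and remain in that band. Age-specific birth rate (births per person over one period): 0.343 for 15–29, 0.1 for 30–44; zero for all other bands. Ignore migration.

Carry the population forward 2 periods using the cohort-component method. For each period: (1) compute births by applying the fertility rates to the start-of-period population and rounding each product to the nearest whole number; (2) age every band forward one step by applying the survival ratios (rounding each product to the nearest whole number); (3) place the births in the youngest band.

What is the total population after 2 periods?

After projecting period 1:
Births: 8700 * 0.343 = 2984 ; 5200 * 0.1 = 520 — total 3504
15–29: 6400 * 0.958 = 6131
30–44: 8700 * 0.96 = 8352
45–59: 5200 * 0.968 = 5034
60–74: 16300 * 0.949 = 15469
75+: 5300 * 0.934 + 13600 * 0.338 = 4950 + 4597 = 9547
Population now: 0–14=3504, 15–29=6131, 30–44=8352, 45–59=5034, 60–74=15469, 75+=9547
After projecting period 2:
Births: 6131 * 0.343 = 2103 ; 8352 * 0.1 = 835 — total 2938
15–29: 3504 * 0.958 = 3357
30–44: 6131 * 0.96 = 5886
45–59: 8352 * 0.968 = 8085
60–74: 5034 * 0.949 = 4777
75+: 15469 * 0.934 + 9547 * 0.338 = 14448 + 3227 = 17675
Population now: 0–14=2938, 15–29=3357, 30–44=5886, 45–59=8085, 60–74=4777, 75+=17675
Total after period 2: 2938 + 3357 + 5886 + 8085 + 4777 + 17675 = 42718

42718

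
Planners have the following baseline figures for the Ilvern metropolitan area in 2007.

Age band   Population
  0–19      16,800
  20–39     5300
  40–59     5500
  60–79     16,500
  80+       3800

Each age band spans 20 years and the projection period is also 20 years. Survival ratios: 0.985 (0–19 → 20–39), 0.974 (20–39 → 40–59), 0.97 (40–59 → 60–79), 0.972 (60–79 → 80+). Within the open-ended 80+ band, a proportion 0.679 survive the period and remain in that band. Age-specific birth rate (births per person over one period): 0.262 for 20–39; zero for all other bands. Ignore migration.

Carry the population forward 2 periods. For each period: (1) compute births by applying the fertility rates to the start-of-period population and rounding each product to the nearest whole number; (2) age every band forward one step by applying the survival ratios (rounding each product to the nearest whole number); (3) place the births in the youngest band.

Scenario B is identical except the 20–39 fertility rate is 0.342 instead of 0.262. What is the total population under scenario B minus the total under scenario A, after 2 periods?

Let band 1 be 0–19 through band 5 = 80+.
— Period 1 —
Births: 5300 × 0.262 = 1389
Band 2: 16800 × 0.985 = 16548
Band 3: 5300 × 0.974 = 5162
Band 4: 5500 × 0.97 = 5335
Band 5: 16500 × 0.972 + 3800 × 0.679 = 16038 + 2580 = 18618
Giving 1389 / 16548 / 5162 / 5335 / 18618.
— Period 2 —
Births: 16548 × 0.262 = 4336
Band 2: 1389 × 0.985 = 1368
Band 3: 16548 × 0.974 = 16118
Band 4: 5162 × 0.97 = 5007
Band 5: 5335 × 0.972 + 18618 × 0.679 = 5186 + 12642 = 17828
Giving 4336 / 1368 / 16118 / 5007 / 17828.
Scenario A total after 2 periods: 44657
Scenario B projection —
— Period 1 —
Births: 5300 × 0.342 = 1813
Band 2: 16800 × 0.985 = 16548
Band 3: 5300 × 0.974 = 5162
Band 4: 5500 × 0.97 = 5335
Band 5: 16500 × 0.972 + 3800 × 0.679 = 16038 + 2580 = 18618
Giving 1813 / 16548 / 5162 / 5335 / 18618.
— Period 2 —
Births: 16548 × 0.342 = 5659
Band 2: 1813 × 0.985 = 1786
Band 3: 16548 × 0.974 = 16118
Band 4: 5162 × 0.97 = 5007
Band 5: 5335 × 0.972 + 18618 × 0.679 = 5186 + 12642 = 17828
Giving 5659 / 1786 / 16118 / 5007 / 17828.
Scenario B total after 2 periods: 46398
Difference B − A = 46398 − 44657 = 1741

1741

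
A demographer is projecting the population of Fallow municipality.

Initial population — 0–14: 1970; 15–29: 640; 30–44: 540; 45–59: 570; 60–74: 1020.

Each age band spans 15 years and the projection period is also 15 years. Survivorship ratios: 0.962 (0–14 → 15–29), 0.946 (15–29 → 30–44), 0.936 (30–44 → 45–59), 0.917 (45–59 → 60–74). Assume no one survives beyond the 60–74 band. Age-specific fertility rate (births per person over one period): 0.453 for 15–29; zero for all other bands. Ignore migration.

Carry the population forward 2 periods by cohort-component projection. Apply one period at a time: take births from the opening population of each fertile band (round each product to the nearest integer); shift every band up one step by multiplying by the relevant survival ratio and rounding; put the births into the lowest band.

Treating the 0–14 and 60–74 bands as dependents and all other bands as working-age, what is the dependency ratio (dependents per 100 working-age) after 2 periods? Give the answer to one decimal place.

50.1

(Bands numbered youngest = 1 to oldest = 5.)
After projecting period 1:
Births: 640 * 0.453 = 290
Band 2: 1970 * 0.962 = 1895
Band 3: 640 * 0.946 = 605
Band 4: 540 * 0.936 = 505
Band 5: 570 * 0.917 = 523
Population now: 0–14=290, 15–29=1895, 30–44=605, 45–59=505, 60–74=523
After projecting period 2:
Births: 1895 * 0.453 = 858
Band 2: 290 * 0.962 = 279
Band 3: 1895 * 0.946 = 1793
Band 4: 605 * 0.936 = 566
Band 5: 505 * 0.917 = 463
Population now: 0–14=858, 15–29=279, 30–44=1793, 45–59=566, 60–74=463
Dependents (band 0–14 + band 60–74) = 858 + 463 = 1321; working-age = 2638; ratio = 1321/2638 × 100 = 50.1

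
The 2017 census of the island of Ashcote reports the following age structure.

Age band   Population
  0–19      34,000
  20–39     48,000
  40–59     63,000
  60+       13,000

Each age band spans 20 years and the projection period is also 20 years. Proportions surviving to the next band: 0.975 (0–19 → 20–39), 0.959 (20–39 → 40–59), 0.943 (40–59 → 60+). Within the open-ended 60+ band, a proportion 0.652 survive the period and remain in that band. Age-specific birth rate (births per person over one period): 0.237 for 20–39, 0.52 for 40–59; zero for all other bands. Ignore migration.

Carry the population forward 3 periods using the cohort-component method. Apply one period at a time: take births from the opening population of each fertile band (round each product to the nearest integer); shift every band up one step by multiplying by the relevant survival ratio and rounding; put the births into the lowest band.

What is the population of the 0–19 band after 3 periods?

26730

Period 1:
Births: 48000 × 0.237 = 11376, 63000 × 0.52 = 32760 — total 44136
20–39: 34000 × 0.975 = 33150
40–59: 48000 × 0.959 = 46032
60+: 63000 × 0.943 + 13000 × 0.652 = 59409 + 8476 = 67885
→ [44136, 33150, 46032, 67885]
Period 2:
Births: 33150 × 0.237 = 7857, 46032 × 0.52 = 23937 — total 31794
20–39: 44136 × 0.975 = 43033
40–59: 33150 × 0.959 = 31791
60+: 46032 × 0.943 + 67885 × 0.652 = 43408 + 44261 = 87669
→ [31794, 43033, 31791, 87669]
Period 3:
Births: 43033 × 0.237 = 10199, 31791 × 0.52 = 16531 — total 26730
20–39: 31794 × 0.975 = 30999
40–59: 43033 × 0.959 = 41269
60+: 31791 × 0.943 + 87669 × 0.652 = 29979 + 57160 = 87139
→ [26730, 30999, 41269, 87139]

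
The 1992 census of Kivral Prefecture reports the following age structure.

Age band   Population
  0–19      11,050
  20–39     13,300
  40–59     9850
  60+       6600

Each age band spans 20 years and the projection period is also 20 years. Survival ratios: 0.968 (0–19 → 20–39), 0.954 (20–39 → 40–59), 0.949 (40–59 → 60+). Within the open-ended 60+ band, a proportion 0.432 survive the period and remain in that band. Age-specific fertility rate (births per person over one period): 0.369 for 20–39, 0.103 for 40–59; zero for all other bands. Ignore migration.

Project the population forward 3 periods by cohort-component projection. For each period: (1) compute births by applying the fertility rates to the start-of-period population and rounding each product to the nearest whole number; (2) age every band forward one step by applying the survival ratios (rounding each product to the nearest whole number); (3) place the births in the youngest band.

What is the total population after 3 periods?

30883

— Period 1 —
Births: 13300 × 0.369 = 4908  |  9850 × 0.103 = 1015 ⇒ total 5923
20–39: 11050 × 0.968 = 10696
40–59: 13300 × 0.954 = 12688
60+: 9850 × 0.949 + 6600 × 0.432 = 9348 + 2851 = 12199
End of period: [5923, 10696, 12688, 12199]
— Period 2 —
Births: 10696 × 0.369 = 3947  |  12688 × 0.103 = 1307 ⇒ total 5254
20–39: 5923 × 0.968 = 5733
40–59: 10696 × 0.954 = 10204
60+: 12688 × 0.949 + 12199 × 0.432 = 12041 + 5270 = 17311
End of period: [5254, 5733, 10204, 17311]
— Period 3 —
Births: 5733 × 0.369 = 2115  |  10204 × 0.103 = 1051 ⇒ total 3166
20–39: 5254 × 0.968 = 5086
40–59: 5733 × 0.954 = 5469
60+: 10204 × 0.949 + 17311 × 0.432 = 9684 + 7478 = 17162
End of period: [3166, 5086, 5469, 17162]
Total after period 3: 3166 + 5086 + 5469 + 17162 = 30883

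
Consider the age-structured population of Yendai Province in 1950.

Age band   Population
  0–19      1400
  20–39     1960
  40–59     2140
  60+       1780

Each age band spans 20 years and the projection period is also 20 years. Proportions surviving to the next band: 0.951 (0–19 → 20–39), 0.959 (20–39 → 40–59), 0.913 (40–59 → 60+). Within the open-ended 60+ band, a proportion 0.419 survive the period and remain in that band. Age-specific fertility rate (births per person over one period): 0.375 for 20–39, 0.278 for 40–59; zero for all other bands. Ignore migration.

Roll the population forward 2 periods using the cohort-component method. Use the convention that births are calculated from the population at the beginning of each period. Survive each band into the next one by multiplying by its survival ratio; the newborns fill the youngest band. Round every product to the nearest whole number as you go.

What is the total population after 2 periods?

6410

— Period 1 —
Births: 1960 × 0.375 = 735  |  2140 × 0.278 = 595 → total 1330
20–39: 1400 × 0.951 = 1331
40–59: 1960 × 0.959 = 1880
60+: 2140 × 0.913 + 1780 × 0.419 = 1954 + 746 = 2700
End of period: [1330, 1331, 1880, 2700]
— Period 2 —
Births: 1331 × 0.375 = 499  |  1880 × 0.278 = 523 → total 1022
20–39: 1330 × 0.951 = 1265
40–59: 1331 × 0.959 = 1276
60+: 1880 × 0.913 + 2700 × 0.419 = 1716 + 1131 = 2847
End of period: [1022, 1265, 1276, 2847]
Total after period 2: 1022 + 1265 + 1276 + 2847 = 6410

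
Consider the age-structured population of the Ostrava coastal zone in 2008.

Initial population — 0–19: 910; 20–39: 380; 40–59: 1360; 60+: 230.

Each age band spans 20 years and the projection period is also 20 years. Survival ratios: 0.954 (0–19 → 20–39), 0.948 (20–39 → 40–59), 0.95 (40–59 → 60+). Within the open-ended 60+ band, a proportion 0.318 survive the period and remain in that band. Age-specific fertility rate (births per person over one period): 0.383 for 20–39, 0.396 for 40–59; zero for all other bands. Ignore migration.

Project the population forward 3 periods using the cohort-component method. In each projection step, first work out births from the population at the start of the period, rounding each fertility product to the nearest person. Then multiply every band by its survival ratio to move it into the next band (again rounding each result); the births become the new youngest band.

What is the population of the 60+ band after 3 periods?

After projecting period 1:
Births: 380 × 0.383 = 146, 1360 × 0.396 = 539 → total 685
20–39: 910 × 0.954 = 868
40–59: 380 × 0.948 = 360
60+: 1360 × 0.95 + 230 × 0.318 = 1292 + 73 = 1365
End of period: [685, 868, 360, 1365]
After projecting period 2:
Births: 868 × 0.383 = 332, 360 × 0.396 = 143 → total 475
20–39: 685 × 0.954 = 653
40–59: 868 × 0.948 = 823
60+: 360 × 0.95 + 1365 × 0.318 = 342 + 434 = 776
End of period: [475, 653, 823, 776]
After projecting period 3:
Births: 653 × 0.383 = 250, 823 × 0.396 = 326 → total 576
20–39: 475 × 0.954 = 453
40–59: 653 × 0.948 = 619
60+: 823 × 0.95 + 776 × 0.318 = 782 + 247 = 1029
End of period: [576, 453, 619, 1029]

1029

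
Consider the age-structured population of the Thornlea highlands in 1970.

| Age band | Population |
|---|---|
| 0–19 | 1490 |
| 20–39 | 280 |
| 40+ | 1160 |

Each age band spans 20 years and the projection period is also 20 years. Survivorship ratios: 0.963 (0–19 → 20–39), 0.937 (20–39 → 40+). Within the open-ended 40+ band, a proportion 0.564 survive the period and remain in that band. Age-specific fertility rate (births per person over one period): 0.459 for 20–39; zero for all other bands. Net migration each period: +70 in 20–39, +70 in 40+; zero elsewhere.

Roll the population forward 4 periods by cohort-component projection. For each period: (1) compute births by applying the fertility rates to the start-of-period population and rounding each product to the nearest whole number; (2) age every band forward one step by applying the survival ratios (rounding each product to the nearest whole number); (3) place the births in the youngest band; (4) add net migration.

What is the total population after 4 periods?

2042

— Period 1 —
Births: 280 × 0.459 = 129
20–39: 1490 × 0.963 = 1435
40+: 280 × 0.937 + 1160 × 0.564 = 262 + 654 = 916
Net migration: 20–39 + 70 → 1505; 40+ + 70 → 986
→ [129, 1505, 986]
— Period 2 —
Births: 1505 × 0.459 = 691
20–39: 129 × 0.963 = 124
40+: 1505 × 0.937 + 986 × 0.564 = 1410 + 556 = 1966
Net migration: 20–39 + 70 → 194; 40+ + 70 → 2036
→ [691, 194, 2036]
— Period 3 —
Births: 194 × 0.459 = 89
20–39: 691 × 0.963 = 665
40+: 194 × 0.937 + 2036 × 0.564 = 182 + 1148 = 1330
Net migration: 20–39 + 70 → 735; 40+ + 70 → 1400
→ [89, 735, 1400]
— Period 4 —
Births: 735 × 0.459 = 337
20–39: 89 × 0.963 = 86
40+: 735 × 0.937 + 1400 × 0.564 = 689 + 790 = 1479
Net migration: 20–39 + 70 → 156; 40+ + 70 → 1549
→ [337, 156, 1549]
Total after period 4: 337 + 156 + 1549 = 2042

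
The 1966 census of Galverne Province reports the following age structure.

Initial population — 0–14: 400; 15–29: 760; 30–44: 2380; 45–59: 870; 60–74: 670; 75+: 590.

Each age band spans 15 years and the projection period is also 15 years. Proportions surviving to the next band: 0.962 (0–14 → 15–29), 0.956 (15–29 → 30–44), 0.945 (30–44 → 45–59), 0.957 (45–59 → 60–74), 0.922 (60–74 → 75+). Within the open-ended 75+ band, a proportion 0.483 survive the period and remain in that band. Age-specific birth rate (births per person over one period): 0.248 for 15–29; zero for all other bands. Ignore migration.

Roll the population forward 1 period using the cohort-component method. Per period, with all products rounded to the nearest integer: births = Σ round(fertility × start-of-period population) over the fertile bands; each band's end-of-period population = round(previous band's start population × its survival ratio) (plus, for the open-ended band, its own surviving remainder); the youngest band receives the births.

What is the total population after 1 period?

Let group 1 be 0–14 through group 6 = 75+.
Period 1:
Births: 760 * 0.248 = 188
Group 2: 400 * 0.962 = 385
Group 3: 760 * 0.956 = 727
Group 4: 2380 * 0.945 = 2249
Group 5: 870 * 0.957 = 833
Group 6: 670 * 0.922 + 590 * 0.483 = 618 + 285 = 903
→ [188, 385, 727, 2249, 833, 903]
Total after period 1: 188 + 385 + 727 + 2249 + 833 + 903 = 5285

5285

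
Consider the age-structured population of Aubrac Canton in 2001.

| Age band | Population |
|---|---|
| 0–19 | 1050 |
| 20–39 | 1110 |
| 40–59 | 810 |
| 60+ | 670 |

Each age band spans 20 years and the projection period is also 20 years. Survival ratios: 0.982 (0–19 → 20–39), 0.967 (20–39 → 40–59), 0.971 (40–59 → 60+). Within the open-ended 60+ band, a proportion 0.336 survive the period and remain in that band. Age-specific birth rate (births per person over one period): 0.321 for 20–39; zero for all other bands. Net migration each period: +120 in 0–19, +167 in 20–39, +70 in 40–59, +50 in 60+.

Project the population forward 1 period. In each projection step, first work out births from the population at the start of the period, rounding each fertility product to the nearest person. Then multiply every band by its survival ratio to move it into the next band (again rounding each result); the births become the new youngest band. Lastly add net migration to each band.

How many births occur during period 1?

356

— Period 1 —
Births: 1110 * 0.321 = 356
20–39: 1050 * 0.982 = 1031
40–59: 1110 * 0.967 = 1073
60+: 810 * 0.971 + 670 * 0.336 = 787 + 225 = 1012
Net migration: 0–19 + 120 → 476; 20–39 + 167 → 1198; 40–59 + 70 → 1143; 60+ + 50 → 1062
End of period: [476, 1198, 1143, 1062]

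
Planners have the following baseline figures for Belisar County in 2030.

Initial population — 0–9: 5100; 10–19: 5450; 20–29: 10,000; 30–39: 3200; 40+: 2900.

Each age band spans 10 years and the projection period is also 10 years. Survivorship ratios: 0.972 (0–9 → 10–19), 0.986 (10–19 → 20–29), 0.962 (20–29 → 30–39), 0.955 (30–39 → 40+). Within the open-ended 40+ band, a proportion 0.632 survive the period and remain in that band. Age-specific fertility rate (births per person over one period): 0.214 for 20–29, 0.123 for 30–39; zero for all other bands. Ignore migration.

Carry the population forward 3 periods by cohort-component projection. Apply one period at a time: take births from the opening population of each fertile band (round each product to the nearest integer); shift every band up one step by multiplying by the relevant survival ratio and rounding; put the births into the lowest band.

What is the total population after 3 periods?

[period 1]
Births: 10000 × 0.214 = 2140  |  3200 × 0.123 = 394 → total 2534
10–19: 5100 × 0.972 = 4957
20–29: 5450 × 0.986 = 5374
30–39: 10000 × 0.962 = 9620
40+: 3200 × 0.955 + 2900 × 0.632 = 3056 + 1833 = 4889
Population now: 0–9=2534, 10–19=4957, 20–29=5374, 30–39=9620, 40+=4889
[period 2]
Births: 5374 × 0.214 = 1150  |  9620 × 0.123 = 1183 → total 2333
10–19: 2534 × 0.972 = 2463
20–29: 4957 × 0.986 = 4888
30–39: 5374 × 0.962 = 5170
40+: 9620 × 0.955 + 4889 × 0.632 = 9187 + 3090 = 12277
Population now: 0–9=2333, 10–19=2463, 20–29=4888, 30–39=5170, 40+=12277
[period 3]
Births: 4888 × 0.214 = 1046  |  5170 × 0.123 = 636 → total 1682
10–19: 2333 × 0.972 = 2268
20–29: 2463 × 0.986 = 2429
30–39: 4888 × 0.962 = 4702
40+: 5170 × 0.955 + 12277 × 0.632 = 4937 + 7759 = 12696
Population now: 0–9=1682, 10–19=2268, 20–29=2429, 30–39=4702, 40+=12696
Total after period 3: 1682 + 2268 + 2429 + 4702 + 12696 = 23777

23777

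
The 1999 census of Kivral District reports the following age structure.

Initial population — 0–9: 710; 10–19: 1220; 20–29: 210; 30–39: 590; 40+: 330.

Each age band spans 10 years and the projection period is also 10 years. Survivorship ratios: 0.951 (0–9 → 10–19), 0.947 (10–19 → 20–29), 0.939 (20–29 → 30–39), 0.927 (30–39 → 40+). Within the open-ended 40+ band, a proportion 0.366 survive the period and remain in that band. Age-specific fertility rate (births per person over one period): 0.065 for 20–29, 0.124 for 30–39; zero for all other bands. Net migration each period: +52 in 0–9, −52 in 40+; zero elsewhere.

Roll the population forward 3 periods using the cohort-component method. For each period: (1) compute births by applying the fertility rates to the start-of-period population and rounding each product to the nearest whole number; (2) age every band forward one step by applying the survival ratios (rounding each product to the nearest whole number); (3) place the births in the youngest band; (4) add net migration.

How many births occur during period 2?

99

(Groups numbered youngest = 1 to oldest = 5.)
[period 1]
Births: 210 × 0.065 = 14 ; 590 × 0.124 = 73 → total 87
Group 2: 710 × 0.951 = 675
Group 3: 1220 × 0.947 = 1155
Group 4: 210 × 0.939 = 197
Group 5: 590 × 0.927 + 330 × 0.366 = 547 + 121 = 668
Net migration: Group 1 + 52 → 139; Group 5 − 52 → 616
Giving 139 / 675 / 1155 / 197 / 616.
[period 2]
Births: 1155 × 0.065 = 75 ; 197 × 0.124 = 24 → total 99
Group 2: 139 × 0.951 = 132
Group 3: 675 × 0.947 = 639
Group 4: 1155 × 0.939 = 1085
Group 5: 197 × 0.927 + 616 × 0.366 = 183 + 225 = 408
Net migration: Group 1 + 52 → 151; Group 5 − 52 → 356
Giving 151 / 132 / 639 / 1085 / 356.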